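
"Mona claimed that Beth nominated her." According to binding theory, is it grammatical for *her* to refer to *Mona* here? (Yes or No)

*Mona* is an R-expression; Principle C requires it to be free (not bound by any c-commanding expression).
— her: object of the clause headed by 'nominated'; the pronoun does not c-command the R-expression — coreference allowed.

Yes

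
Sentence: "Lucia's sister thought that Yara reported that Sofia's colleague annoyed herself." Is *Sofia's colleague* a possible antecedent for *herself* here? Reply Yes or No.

Yes

*herself* is a reflexive; Principle A requires it to be bound within its binding domain — the clause headed by 'annoyed'.
— Sofia's colleague: subject of the clause headed by 'annoyed'; c-commands the reflexive within its binding domain — allowed (Principle A).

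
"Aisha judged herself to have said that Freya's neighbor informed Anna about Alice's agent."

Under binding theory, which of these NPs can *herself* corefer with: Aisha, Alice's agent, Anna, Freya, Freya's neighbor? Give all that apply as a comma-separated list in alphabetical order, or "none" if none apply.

*herself* is a reflexive; Principle A requires it to be bound within its binding domain — the matrix clause.
— Aisha: subject of the matrix clause; c-commands the reflexive within its binding domain — allowed (Principle A).
— Alice's agent: second object of the clause headed by 'informed'; does not c-command the reflexive — cannot bind it (Principle A).
— Anna: object of the clause headed by 'informed'; does not c-command the reflexive — cannot bind it (Principle A).
— Freya: possessor inside the subject DP of the clause headed by 'informed'; does not c-command the reflexive — cannot bind it (Principle A).
— Freya's neighbor: subject of the clause headed by 'informed'; does not c-command the reflexive — cannot bind it (Principle A).

Aisha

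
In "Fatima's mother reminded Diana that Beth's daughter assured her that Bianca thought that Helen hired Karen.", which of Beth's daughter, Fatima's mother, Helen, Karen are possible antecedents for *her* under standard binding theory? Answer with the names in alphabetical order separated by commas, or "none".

Fatima's mother

*her* is a pronoun; Principle B requires it to be free in its binding domain — the clause headed by 'assured'.
— Beth's daughter: subject of the clause headed by 'assured'; c-commands the pronoun within its binding domain — blocked (Principle B).
— Fatima's mother: subject of the matrix clause; c-commands the pronoun but lies outside its binding domain — allowed.
— Helen: subject of the clause headed by 'hired'; is c-commanded by the pronoun; coreference would bind this R-expression — blocked (Principle C).
— Karen: object of the clause headed by 'hired'; is c-commanded by the pronoun; coreference would bind this R-expression — blocked (Principle C).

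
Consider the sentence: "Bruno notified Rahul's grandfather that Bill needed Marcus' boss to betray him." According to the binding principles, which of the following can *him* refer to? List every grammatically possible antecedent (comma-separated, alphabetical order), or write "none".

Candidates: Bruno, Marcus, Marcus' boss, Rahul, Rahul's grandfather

*him* is a pronoun; Principle B requires it to be free in its binding domain — the clause headed by 'betray'.
— Bruno: subject of the matrix clause; c-commands the pronoun but lies outside its binding domain — allowed.
— Marcus: possessor inside the subject DP of the clause headed by 'betray'; does not c-command the pronoun — Principle B does not apply; allowed.
— Marcus' boss: subject of the clause headed by 'betray'; c-commands the pronoun within its binding domain — blocked (Principle B).
— Rahul: possessor inside the object DP of the matrix clause; does not c-command the pronoun — Principle B does not apply; allowed.
— Rahul's grandfather: object of the matrix clause; c-commands the pronoun but lies outside its binding domain — allowed.

Bruno, Marcus, Rahul, Rahul's grandfather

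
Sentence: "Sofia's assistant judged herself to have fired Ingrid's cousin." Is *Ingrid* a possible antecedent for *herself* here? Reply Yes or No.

No

*herself* is a reflexive; Principle A requires it to be bound within its binding domain — the matrix clause.
— Ingrid: possessor inside the object DP of the clause headed by 'fired'; does not c-command the reflexive — cannot bind it (Principle A).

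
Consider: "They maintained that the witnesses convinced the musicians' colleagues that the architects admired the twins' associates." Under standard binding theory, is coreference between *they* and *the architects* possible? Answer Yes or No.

No

*the architects* is an R-expression; Principle C requires it to be free (not bound by any c-commanding expression).
— they: subject of the matrix clause; the pronoun c-commands the R-expression — coreference blocked (Principle C).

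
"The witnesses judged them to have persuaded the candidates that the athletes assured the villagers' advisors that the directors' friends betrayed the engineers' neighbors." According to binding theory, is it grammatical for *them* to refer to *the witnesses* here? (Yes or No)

*the witnesses* is an R-expression; Principle C requires it to be free (not bound by any c-commanding expression).
— them: subject of the clause headed by 'persuaded'; the R-expression locally c-commands the pronoun — coreference blocked (Principle B on the pronoun).

No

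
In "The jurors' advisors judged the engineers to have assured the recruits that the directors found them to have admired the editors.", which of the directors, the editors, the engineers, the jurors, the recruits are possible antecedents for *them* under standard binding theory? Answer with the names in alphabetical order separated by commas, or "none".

the engineers, the jurors, the recruits

*them* is a pronoun; Principle B requires it to be free in its binding domain — the clause headed by 'found'.
— the directors: subject of the clause headed by 'found'; c-commands the pronoun within its binding domain — blocked (Principle B).
— the editors: object of the clause headed by 'admired'; is c-commanded by the pronoun; coreference would bind this R-expression — blocked (Principle C).
— the engineers: subject of the clause headed by 'assured'; c-commands the pronoun but lies outside its binding domain — allowed.
— the jurors: possessor inside the subject DP of the matrix clause; does not c-command the pronoun — Principle B does not apply; allowed.
— the recruits: object of the clause headed by 'assured'; c-commands the pronoun but lies outside its binding domain — allowed.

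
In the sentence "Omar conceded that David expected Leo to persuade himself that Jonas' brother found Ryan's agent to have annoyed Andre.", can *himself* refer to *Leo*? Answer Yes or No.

*himself* is a reflexive; Principle A requires it to be bound within its binding domain — the clause headed by 'persuade'.
— Leo: subject of the clause headed by 'persuade'; c-commands the reflexive within its binding domain — allowed (Principle A).

Yes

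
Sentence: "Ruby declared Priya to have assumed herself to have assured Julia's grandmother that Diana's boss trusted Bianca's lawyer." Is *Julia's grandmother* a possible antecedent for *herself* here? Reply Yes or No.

*herself* is a reflexive; Principle A requires it to be bound within its binding domain — the clause headed by 'assumed'.
— Julia's grandmother: object of the clause headed by 'assured'; does not c-command the reflexive — cannot bind it (Principle A).

No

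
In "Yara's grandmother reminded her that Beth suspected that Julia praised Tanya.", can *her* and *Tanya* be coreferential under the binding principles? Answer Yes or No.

*Tanya* is an R-expression; Principle C requires it to be free (not bound by any c-commanding expression).
— her: object of the matrix clause; the pronoun c-commands the R-expression — coreference blocked (Principle C).

No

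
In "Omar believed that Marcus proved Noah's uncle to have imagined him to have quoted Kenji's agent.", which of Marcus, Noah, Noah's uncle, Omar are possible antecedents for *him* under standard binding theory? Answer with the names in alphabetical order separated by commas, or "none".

Marcus, Noah, Omar

*him* is a pronoun; Principle B requires it to be free in its binding domain — the clause headed by 'imagined'.
— Marcus: subject of the clause headed by 'proved'; c-commands the pronoun but lies outside its binding domain — allowed.
— Noah: possessor inside the subject DP of the clause headed by 'imagined'; does not c-command the pronoun — Principle B does not apply; allowed.
— Noah's uncle: subject of the clause headed by 'imagined'; c-commands the pronoun within its binding domain — blocked (Principle B).
— Omar: subject of the matrix clause; c-commands the pronoun but lies outside its binding domain — allowed.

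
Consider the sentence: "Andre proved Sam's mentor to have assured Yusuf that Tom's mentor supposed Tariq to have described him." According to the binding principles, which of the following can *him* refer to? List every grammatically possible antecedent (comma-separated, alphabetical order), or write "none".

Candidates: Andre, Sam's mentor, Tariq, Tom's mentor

*him* is a pronoun; Principle B requires it to be free in its binding domain — the clause headed by 'described'.
— Andre: subject of the matrix clause; c-commands the pronoun but lies outside its binding domain — allowed.
— Sam's mentor: subject of the clause headed by 'assured'; c-commands the pronoun but lies outside its binding domain — allowed.
— Tariq: subject of the clause headed by 'described'; c-commands the pronoun within its binding domain — blocked (Principle B).
— Tom's mentor: subject of the clause headed by 'supposed'; c-commands the pronoun but lies outside its binding domain — allowed.

Andre, Sam's mentor, Tom's mentor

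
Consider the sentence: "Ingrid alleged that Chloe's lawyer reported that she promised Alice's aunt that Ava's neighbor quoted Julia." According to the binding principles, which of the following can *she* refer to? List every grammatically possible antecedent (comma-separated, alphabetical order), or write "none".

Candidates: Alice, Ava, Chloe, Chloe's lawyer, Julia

*she* is a pronoun; Principle B requires it to be free in its binding domain — the clause headed by 'promised'.
— Alice: possessor inside the object DP of the clause headed by 'promised'; is c-commanded by the pronoun; coreference would bind this R-expression — blocked (Principle C).
— Ava: possessor inside the subject DP of the clause headed by 'quoted'; is c-commanded by the pronoun; coreference would bind this R-expression — blocked (Principle C).
— Chloe: possessor inside the subject DP of the clause headed by 'reported'; does not c-command the pronoun — Principle B does not apply; allowed.
— Chloe's lawyer: subject of the clause headed by 'reported'; c-commands the pronoun but lies outside its binding domain — allowed.
— Julia: object of the clause headed by 'quoted'; is c-commanded by the pronoun; coreference would bind this R-expression — blocked (Principle C).

Chloe, Chloe's lawyer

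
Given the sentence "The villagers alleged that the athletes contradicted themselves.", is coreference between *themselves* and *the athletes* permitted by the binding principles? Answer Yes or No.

*themselves* is a reflexive; Principle A requires it to be bound within its binding domain — the clause headed by 'contradicted'.
— the athletes: subject of the clause headed by 'contradicted'; c-commands the reflexive within its binding domain — allowed (Principle A).

Yes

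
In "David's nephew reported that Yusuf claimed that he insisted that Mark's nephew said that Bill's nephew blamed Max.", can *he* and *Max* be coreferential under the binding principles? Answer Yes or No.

*Max* is an R-expression; Principle C requires it to be free (not bound by any c-commanding expression).
— he: subject of the clause headed by 'insisted'; the pronoun c-commands the R-expression — coreference blocked (Principle C).

No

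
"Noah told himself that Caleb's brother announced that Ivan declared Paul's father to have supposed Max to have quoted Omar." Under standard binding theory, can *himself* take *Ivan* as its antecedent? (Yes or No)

*himself* is a reflexive; Principle A requires it to be bound within its binding domain — the matrix clause.
— Ivan: subject of the clause headed by 'declared'; does not c-command the reflexive — cannot bind it (Principle A).

No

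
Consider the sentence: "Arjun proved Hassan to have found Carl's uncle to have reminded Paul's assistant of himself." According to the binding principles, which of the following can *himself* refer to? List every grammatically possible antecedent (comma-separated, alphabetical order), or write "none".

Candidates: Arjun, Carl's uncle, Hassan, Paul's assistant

*himself* is a reflexive; Principle A requires it to be bound within its binding domain — the clause headed by 'reminded'.
— Arjun: subject of the matrix clause; c-commands the reflexive but lies outside its binding domain — cannot bind it (Principle A).
— Carl's uncle: subject of the clause headed by 'reminded'; c-commands the reflexive within its binding domain — allowed (Principle A).
— Hassan: subject of the clause headed by 'found'; c-commands the reflexive but lies outside its binding domain — cannot bind it (Principle A).
— Paul's assistant: object of the clause headed by 'reminded'; c-commands the reflexive within its binding domain — allowed (Principle A).

Carl's uncle, Paul's assistant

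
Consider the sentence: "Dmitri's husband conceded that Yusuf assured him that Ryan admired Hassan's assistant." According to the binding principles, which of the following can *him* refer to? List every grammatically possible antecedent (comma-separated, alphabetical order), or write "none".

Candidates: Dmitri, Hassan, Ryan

Dmitri

*him* is a pronoun; Principle B requires it to be free in its binding domain — the clause headed by 'assured'.
— Dmitri: possessor inside the subject DP of the matrix clause; does not c-command the pronoun — Principle B does not apply; allowed.
— Hassan: possessor inside the object DP of the clause headed by 'admired'; is c-commanded by the pronoun; coreference would bind this R-expression — blocked (Principle C).
— Ryan: subject of the clause headed by 'admired'; is c-commanded by the pronoun; coreference would bind this R-expression — blocked (Principle C).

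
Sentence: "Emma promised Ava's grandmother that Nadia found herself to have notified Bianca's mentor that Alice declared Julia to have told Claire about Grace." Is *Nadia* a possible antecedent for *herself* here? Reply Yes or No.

Yes

*herself* is a reflexive; Principle A requires it to be bound within its binding domain — the clause headed by 'found'.
— Nadia: subject of the clause headed by 'found'; c-commands the reflexive within its binding domain — allowed (Principle A).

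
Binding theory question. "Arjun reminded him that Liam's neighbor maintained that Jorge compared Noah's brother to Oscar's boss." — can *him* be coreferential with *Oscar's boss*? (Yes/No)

*him* is a pronoun; Principle B requires it to be free in its binding domain — the matrix clause.
— Oscar's boss: second object of the clause headed by 'compared'; is c-commanded by the pronoun; coreference would bind this R-expression — blocked (Principle C).

No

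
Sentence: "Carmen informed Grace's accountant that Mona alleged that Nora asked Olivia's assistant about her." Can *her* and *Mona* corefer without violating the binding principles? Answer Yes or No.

*Mona* is an R-expression; Principle C requires it to be free (not bound by any c-commanding expression).
— her: second object of the clause headed by 'asked'; the pronoun does not c-command the R-expression — coreference allowed.

Yes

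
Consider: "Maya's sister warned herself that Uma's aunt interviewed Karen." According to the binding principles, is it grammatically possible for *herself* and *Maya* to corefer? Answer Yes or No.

No

*herself* is a reflexive; Principle A requires it to be bound within its binding domain — the matrix clause.
— Maya: possessor inside the subject DP of the matrix clause; does not c-command the reflexive — cannot bind it (Principle A).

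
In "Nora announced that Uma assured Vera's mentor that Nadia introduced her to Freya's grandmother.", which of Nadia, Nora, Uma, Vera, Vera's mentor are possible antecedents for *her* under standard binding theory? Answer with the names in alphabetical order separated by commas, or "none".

*her* is a pronoun; Principle B requires it to be free in its binding domain — the clause headed by 'introduced'.
— Nadia: subject of the clause headed by 'introduced'; c-commands the pronoun within its binding domain — blocked (Principle B).
— Nora: subject of the matrix clause; c-commands the pronoun but lies outside its binding domain — allowed.
— Uma: subject of the clause headed by 'assured'; c-commands the pronoun but lies outside its binding domain — allowed.
— Vera: possessor inside the object DP of the clause headed by 'assured'; does not c-command the pronoun — Principle B does not apply; allowed.
— Vera's mentor: object of the clause headed by 'assured'; c-commands the pronoun but lies outside its binding domain — allowed.

Nora, Uma, Vera, Vera's mentor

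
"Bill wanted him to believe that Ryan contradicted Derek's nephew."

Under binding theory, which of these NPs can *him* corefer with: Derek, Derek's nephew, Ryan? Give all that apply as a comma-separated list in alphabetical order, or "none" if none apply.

*him* is a pronoun; Principle B requires it to be free in its binding domain — the matrix clause.
— Derek: possessor inside the object DP of the clause headed by 'contradicted'; is c-commanded by the pronoun; coreference would bind this R-expression — blocked (Principle C).
— Derek's nephew: object of the clause headed by 'contradicted'; is c-commanded by the pronoun; coreference would bind this R-expression — blocked (Principle C).
— Ryan: subject of the clause headed by 'contradicted'; is c-commanded by the pronoun; coreference would bind this R-expression — blocked (Principle C).

none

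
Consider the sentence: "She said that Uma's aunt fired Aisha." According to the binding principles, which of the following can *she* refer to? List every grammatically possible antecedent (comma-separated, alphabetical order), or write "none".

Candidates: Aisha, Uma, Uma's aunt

none

*she* is a pronoun; Principle B requires it to be free in its binding domain — the matrix clause.
— Aisha: object of the clause headed by 'fired'; is c-commanded by the pronoun; coreference would bind this R-expression — blocked (Principle C).
— Uma: possessor inside the subject DP of the clause headed by 'fired'; is c-commanded by the pronoun; coreference would bind this R-expression — blocked (Principle C).
— Uma's aunt: subject of the clause headed by 'fired'; is c-commanded by the pronoun; coreference would bind this R-expression — blocked (Principle C).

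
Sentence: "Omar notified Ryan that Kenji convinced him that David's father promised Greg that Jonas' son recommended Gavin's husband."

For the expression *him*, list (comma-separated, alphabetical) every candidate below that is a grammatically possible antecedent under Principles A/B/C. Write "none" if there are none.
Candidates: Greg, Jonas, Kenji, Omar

*him* is a pronoun; Principle B requires it to be free in its binding domain — the clause headed by 'convinced'.
— Greg: object of the clause headed by 'promised'; is c-commanded by the pronoun; coreference would bind this R-expression — blocked (Principle C).
— Jonas: possessor inside the subject DP of the clause headed by 'recommended'; is c-commanded by the pronoun; coreference would bind this R-expression — blocked (Principle C).
— Kenji: subject of the clause headed by 'convinced'; c-commands the pronoun within its binding domain — blocked (Principle B).
— Omar: subject of the matrix clause; c-commands the pronoun but lies outside its binding domain — allowed.

Omar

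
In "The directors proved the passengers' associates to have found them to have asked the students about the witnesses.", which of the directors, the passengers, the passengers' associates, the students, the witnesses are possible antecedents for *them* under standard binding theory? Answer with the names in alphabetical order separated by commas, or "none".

*them* is a pronoun; Principle B requires it to be free in its binding domain — the clause headed by 'found'.
— the directors: subject of the matrix clause; c-commands the pronoun but lies outside its binding domain — allowed.
— the passengers: possessor inside the subject DP of the clause headed by 'found'; does not c-command the pronoun — Principle B does not apply; allowed.
— the passengers' associates: subject of the clause headed by 'found'; c-commands the pronoun within its binding domain — blocked (Principle B).
— the students: object of the clause headed by 'asked'; is c-commanded by the pronoun; coreference would bind this R-expression — blocked (Principle C).
— the witnesses: second object of the clause headed by 'asked'; is c-commanded by the pronoun; coreference would bind this R-expression — blocked (Principle C).

the directors, the passengers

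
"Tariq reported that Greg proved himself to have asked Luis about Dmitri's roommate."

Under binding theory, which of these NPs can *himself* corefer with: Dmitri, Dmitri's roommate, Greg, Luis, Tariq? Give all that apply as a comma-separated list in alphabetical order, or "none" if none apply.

*himself* is a reflexive; Principle A requires it to be bound within its binding domain — the clause headed by 'proved'.
— Dmitri: possessor inside the second object DP of the clause headed by 'asked'; does not c-command the reflexive — cannot bind it (Principle A).
— Dmitri's roommate: second object of the clause headed by 'asked'; does not c-command the reflexive — cannot bind it (Principle A).
— Greg: subject of the clause headed by 'proved'; c-commands the reflexive within its binding domain — allowed (Principle A).
— Luis: object of the clause headed by 'asked'; does not c-command the reflexive — cannot bind it (Principle A).
— Tariq: subject of the matrix clause; c-commands the reflexive but lies outside its binding domain — cannot bind it (Principle A).

Greg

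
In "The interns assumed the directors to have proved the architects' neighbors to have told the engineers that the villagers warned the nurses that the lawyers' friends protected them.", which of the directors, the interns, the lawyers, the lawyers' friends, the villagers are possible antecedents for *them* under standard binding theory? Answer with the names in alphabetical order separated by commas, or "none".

*them* is a pronoun; Principle B requires it to be free in its binding domain — the clause headed by 'protected'.
— the directors: subject of the clause headed by 'proved'; c-commands the pronoun but lies outside its binding domain — allowed.
— the interns: subject of the matrix clause; c-commands the pronoun but lies outside its binding domain — allowed.
— the lawyers: possessor inside the subject DP of the clause headed by 'protected'; does not c-command the pronoun — Principle B does not apply; allowed.
— the lawyers' friends: subject of the clause headed by 'protected'; c-commands the pronoun within its binding domain — blocked (Principle B).
— the villagers: subject of the clause headed by 'warned'; c-commands the pronoun but lies outside its binding domain — allowed.

the directors, the interns, the lawyers, the villagers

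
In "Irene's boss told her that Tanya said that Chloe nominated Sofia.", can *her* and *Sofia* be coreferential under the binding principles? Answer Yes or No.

*Sofia* is an R-expression; Principle C requires it to be free (not bound by any c-commanding expression).
— her: object of the matrix clause; the pronoun c-commands the R-expression — coreference blocked (Principle C).

No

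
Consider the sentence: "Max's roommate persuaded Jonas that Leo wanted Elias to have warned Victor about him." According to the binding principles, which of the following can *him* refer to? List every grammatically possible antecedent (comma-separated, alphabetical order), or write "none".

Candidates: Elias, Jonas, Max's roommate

*him* is a pronoun; Principle B requires it to be free in its binding domain — the clause headed by 'warned'.
— Elias: subject of the clause headed by 'warned'; c-commands the pronoun within its binding domain — blocked (Principle B).
— Jonas: object of the matrix clause; c-commands the pronoun but lies outside its binding domain — allowed.
— Max's roommate: subject of the matrix clause; c-commands the pronoun but lies outside its binding domain — allowed.

Jonas, Max's roommate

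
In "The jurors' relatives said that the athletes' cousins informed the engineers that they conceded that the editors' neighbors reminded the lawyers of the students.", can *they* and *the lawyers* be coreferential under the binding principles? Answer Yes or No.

*the lawyers* is an R-expression; Principle C requires it to be free (not bound by any c-commanding expression).
— they: subject of the clause headed by 'conceded'; the pronoun c-commands the R-expression — coreference blocked (Principle C).

No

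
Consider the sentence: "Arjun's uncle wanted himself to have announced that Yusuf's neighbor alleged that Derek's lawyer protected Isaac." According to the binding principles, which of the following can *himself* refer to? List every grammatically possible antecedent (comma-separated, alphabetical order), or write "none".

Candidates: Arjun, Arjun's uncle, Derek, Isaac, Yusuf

*himself* is a reflexive; Principle A requires it to be bound within its binding domain — the matrix clause.
— Arjun: possessor inside the subject DP of the matrix clause; does not c-command the reflexive — cannot bind it (Principle A).
— Arjun's uncle: subject of the matrix clause; c-commands the reflexive within its binding domain — allowed (Principle A).
— Derek: possessor inside the subject DP of the clause headed by 'protected'; does not c-command the reflexive — cannot bind it (Principle A).
— Isaac: object of the clause headed by 'protected'; does not c-command the reflexive — cannot bind it (Principle A).
— Yusuf: possessor inside the subject DP of the clause headed by 'alleged'; does not c-command the reflexive — cannot bind it (Principle A).

Arjun's uncle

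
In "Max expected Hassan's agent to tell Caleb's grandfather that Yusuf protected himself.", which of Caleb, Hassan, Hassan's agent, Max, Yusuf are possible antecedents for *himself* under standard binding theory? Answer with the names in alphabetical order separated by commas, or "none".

*himself* is a reflexive; Principle A requires it to be bound within its binding domain — the clause headed by 'protected'.
— Caleb: possessor inside the object DP of the clause headed by 'tell'; does not c-command the reflexive — cannot bind it (Principle A).
— Hassan: possessor inside the subject DP of the clause headed by 'tell'; does not c-command the reflexive — cannot bind it (Principle A).
— Hassan's agent: subject of the clause headed by 'tell'; c-commands the reflexive but lies outside its binding domain — cannot bind it (Principle A).
— Max: subject of the matrix clause; c-commands the reflexive but lies outside its binding domain — cannot bind it (Principle A).
— Yusuf: subject of the clause headed by 'protected'; c-commands the reflexive within its binding domain — allowed (Principle A).

Yusuf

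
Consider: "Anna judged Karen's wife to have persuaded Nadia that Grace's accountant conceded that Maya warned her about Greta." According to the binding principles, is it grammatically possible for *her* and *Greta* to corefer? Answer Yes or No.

*her* is a pronoun; Principle B requires it to be free in its binding domain — the clause headed by 'warned'.
— Greta: second object of the clause headed by 'warned'; is c-commanded by the pronoun; coreference would bind this R-expression — blocked (Principle C).

No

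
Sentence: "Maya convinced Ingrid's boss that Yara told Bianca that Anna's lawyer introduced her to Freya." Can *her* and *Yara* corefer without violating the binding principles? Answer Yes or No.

*Yara* is an R-expression; Principle C requires it to be free (not bound by any c-commanding expression).
— her: object of the clause headed by 'introduced'; the pronoun does not c-command the R-expression — coreference allowed.

Yes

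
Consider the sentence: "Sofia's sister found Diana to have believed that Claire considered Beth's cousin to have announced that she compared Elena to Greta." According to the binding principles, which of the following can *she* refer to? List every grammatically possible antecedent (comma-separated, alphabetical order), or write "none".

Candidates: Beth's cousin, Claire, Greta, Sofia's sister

Beth's cousin, Claire, Sofia's sister

*she* is a pronoun; Principle B requires it to be free in its binding domain — the clause headed by 'compared'.
— Beth's cousin: subject of the clause headed by 'announced'; c-commands the pronoun but lies outside its binding domain — allowed.
— Claire: subject of the clause headed by 'considered'; c-commands the pronoun but lies outside its binding domain — allowed.
— Greta: second object of the clause headed by 'compared'; is c-commanded by the pronoun; coreference would bind this R-expression — blocked (Principle C).
— Sofia's sister: subject of the matrix clause; c-commands the pronoun but lies outside its binding domain — allowed.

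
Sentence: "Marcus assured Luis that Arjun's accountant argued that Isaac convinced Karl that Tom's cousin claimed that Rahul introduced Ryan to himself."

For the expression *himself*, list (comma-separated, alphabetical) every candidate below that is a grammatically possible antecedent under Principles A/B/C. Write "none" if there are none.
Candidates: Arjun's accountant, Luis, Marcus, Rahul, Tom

Rahul

*himself* is a reflexive; Principle A requires it to be bound within its binding domain — the clause headed by 'introduced'.
— Arjun's accountant: subject of the clause headed by 'argued'; c-commands the reflexive but lies outside its binding domain — cannot bind it (Principle A).
— Luis: object of the matrix clause; c-commands the reflexive but lies outside its binding domain — cannot bind it (Principle A).
— Marcus: subject of the matrix clause; c-commands the reflexive but lies outside its binding domain — cannot bind it (Principle A).
— Rahul: subject of the clause headed by 'introduced'; c-commands the reflexive within its binding domain — allowed (Principle A).
— Tom: possessor inside the subject DP of the clause headed by 'claimed'; does not c-command the reflexive — cannot bind it (Principle A).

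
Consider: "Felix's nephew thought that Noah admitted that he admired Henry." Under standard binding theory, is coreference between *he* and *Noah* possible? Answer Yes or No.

*Noah* is an R-expression; Principle C requires it to be free (not bound by any c-commanding expression).
— he: subject of the clause headed by 'admired'; the pronoun does not c-command the R-expression — coreference allowed.

Yes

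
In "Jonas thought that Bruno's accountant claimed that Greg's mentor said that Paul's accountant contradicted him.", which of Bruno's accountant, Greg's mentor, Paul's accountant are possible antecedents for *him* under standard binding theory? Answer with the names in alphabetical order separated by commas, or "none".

Bruno's accountant, Greg's mentor

*him* is a pronoun; Principle B requires it to be free in its binding domain — the clause headed by 'contradicted'.
— Bruno's accountant: subject of the clause headed by 'claimed'; c-commands the pronoun but lies outside its binding domain — allowed.
— Greg's mentor: subject of the clause headed by 'said'; c-commands the pronoun but lies outside its binding domain — allowed.
— Paul's accountant: subject of the clause headed by 'contradicted'; c-commands the pronoun within its binding domain — blocked (Principle B).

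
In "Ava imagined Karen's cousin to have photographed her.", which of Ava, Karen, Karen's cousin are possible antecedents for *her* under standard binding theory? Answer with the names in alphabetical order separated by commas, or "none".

*her* is a pronoun; Principle B requires it to be free in its binding domain — the clause headed by 'photographed'.
— Ava: subject of the matrix clause; c-commands the pronoun but lies outside its binding domain — allowed.
— Karen: possessor inside the subject DP of the clause headed by 'photographed'; does not c-command the pronoun — Principle B does not apply; allowed.
— Karen's cousin: subject of the clause headed by 'photographed'; c-commands the pronoun within its binding domain — blocked (Principle B).

Ava, Karen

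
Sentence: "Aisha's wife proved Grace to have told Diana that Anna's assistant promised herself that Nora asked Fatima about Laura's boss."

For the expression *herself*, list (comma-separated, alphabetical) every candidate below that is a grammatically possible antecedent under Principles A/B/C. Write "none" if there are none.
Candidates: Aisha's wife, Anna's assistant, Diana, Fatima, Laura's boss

Anna's assistant

*herself* is a reflexive; Principle A requires it to be bound within its binding domain — the clause headed by 'promised'.
— Aisha's wife: subject of the matrix clause; c-commands the reflexive but lies outside its binding domain — cannot bind it (Principle A).
— Anna's assistant: subject of the clause headed by 'promised'; c-commands the reflexive within its binding domain — allowed (Principle A).
— Diana: object of the clause headed by 'told'; c-commands the reflexive but lies outside its binding domain — cannot bind it (Principle A).
— Fatima: object of the clause headed by 'asked'; does not c-command the reflexive — cannot bind it (Principle A).
— Laura's boss: second object of the clause headed by 'asked'; does not c-command the reflexive — cannot bind it (Principle A).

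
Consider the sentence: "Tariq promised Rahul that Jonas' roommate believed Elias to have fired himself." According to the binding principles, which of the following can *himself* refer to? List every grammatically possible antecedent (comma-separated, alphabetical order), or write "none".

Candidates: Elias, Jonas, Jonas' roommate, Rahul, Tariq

Elias

*himself* is a reflexive; Principle A requires it to be bound within its binding domain — the clause headed by 'fired'.
— Elias: subject of the clause headed by 'fired'; c-commands the reflexive within its binding domain — allowed (Principle A).
— Jonas: possessor inside the subject DP of the clause headed by 'believed'; does not c-command the reflexive — cannot bind it (Principle A).
— Jonas' roommate: subject of the clause headed by 'believed'; c-commands the reflexive but lies outside its binding domain — cannot bind it (Principle A).
— Rahul: object of the matrix clause; c-commands the reflexive but lies outside its binding domain — cannot bind it (Principle A).
— Tariq: subject of the matrix clause; c-commands the reflexive but lies outside its binding domain — cannot bind it (Principle A).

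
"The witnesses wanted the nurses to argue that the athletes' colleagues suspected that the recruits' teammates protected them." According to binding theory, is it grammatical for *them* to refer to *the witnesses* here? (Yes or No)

Yes

*the witnesses* is an R-expression; Principle C requires it to be free (not bound by any c-commanding expression).
— them: object of the clause headed by 'protected'; the pronoun does not c-command the R-expression — coreference allowed.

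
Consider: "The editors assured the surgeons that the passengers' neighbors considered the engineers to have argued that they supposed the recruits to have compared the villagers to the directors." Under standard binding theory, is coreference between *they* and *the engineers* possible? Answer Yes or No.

*the engineers* is an R-expression; Principle C requires it to be free (not bound by any c-commanding expression).
— they: subject of the clause headed by 'supposed'; the pronoun does not c-command the R-expression — coreference allowed.

Yes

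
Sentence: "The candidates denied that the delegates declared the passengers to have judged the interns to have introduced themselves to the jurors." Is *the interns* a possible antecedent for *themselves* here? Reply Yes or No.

Yes

*themselves* is a reflexive; Principle A requires it to be bound within its binding domain — the clause headed by 'introduced'.
— the interns: subject of the clause headed by 'introduced'; c-commands the reflexive within its binding domain — allowed (Principle A).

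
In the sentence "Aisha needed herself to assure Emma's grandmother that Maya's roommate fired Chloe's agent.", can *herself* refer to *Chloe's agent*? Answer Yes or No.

*herself* is a reflexive; Principle A requires it to be bound within its binding domain — the matrix clause.
— Chloe's agent: object of the clause headed by 'fired'; does not c-command the reflexive — cannot bind it (Principle A).

No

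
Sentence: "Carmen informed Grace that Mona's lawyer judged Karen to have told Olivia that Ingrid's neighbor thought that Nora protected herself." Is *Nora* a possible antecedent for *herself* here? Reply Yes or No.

Yes

*herself* is a reflexive; Principle A requires it to be bound within its binding domain — the clause headed by 'protected'.
— Nora: subject of the clause headed by 'protected'; c-commands the reflexive within its binding domain — allowed (Principle A).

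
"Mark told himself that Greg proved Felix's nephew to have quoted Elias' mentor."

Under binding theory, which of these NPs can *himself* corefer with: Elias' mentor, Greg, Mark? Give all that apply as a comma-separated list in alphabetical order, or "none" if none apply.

*himself* is a reflexive; Principle A requires it to be bound within its binding domain — the matrix clause.
— Elias' mentor: object of the clause headed by 'quoted'; does not c-command the reflexive — cannot bind it (Principle A).
— Greg: subject of the clause headed by 'proved'; does not c-command the reflexive — cannot bind it (Principle A).
— Mark: subject of the matrix clause; c-commands the reflexive within its binding domain — allowed (Principle A).

Mark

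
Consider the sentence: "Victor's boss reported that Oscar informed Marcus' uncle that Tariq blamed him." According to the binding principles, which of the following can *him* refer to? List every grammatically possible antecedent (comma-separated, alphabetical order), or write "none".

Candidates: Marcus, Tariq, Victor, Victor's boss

*him* is a pronoun; Principle B requires it to be free in its binding domain — the clause headed by 'blamed'.
— Marcus: possessor inside the object DP of the clause headed by 'informed'; does not c-command the pronoun — Principle B does not apply; allowed.
— Tariq: subject of the clause headed by 'blamed'; c-commands the pronoun within its binding domain — blocked (Principle B).
— Victor: possessor inside the subject DP of the matrix clause; does not c-command the pronoun — Principle B does not apply; allowed.
— Victor's boss: subject of the matrix clause; c-commands the pronoun but lies outside its binding domain — allowed.

Marcus, Victor, Victor's boss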